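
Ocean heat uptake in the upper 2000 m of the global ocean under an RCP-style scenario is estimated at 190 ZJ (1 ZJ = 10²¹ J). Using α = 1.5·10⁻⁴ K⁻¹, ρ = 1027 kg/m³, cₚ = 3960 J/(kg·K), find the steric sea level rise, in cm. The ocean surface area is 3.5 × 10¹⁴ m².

Per unit area: Q = 190×10²¹ / (3.5×10¹⁴) ≈ 5.429×10⁸ J/m²
Δh = αQ/(ρcₚ) = 1.5×10⁻⁴ × 5.429×10⁸ / (1027 × 3960) ≈ 0.020024 m

2.00 cm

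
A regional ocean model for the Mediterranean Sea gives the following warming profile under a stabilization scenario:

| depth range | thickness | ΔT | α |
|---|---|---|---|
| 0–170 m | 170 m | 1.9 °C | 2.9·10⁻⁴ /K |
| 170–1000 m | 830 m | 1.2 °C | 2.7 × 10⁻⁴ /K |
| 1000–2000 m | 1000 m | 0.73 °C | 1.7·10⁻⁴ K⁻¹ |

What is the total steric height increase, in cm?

Δh ≈ 49 cm

2.9×10⁻⁴ × 1.9 × 170 = 0.09367 m
Layer 2: 2.7×10⁻⁴ × 830 × 1.2 = 0.26892 m
1000–2000 m: 1.7×10⁻⁴ × 0.73 × 1000 = 0.12410 m
Δh = 0.09367 + 0.26892 + 0.12410 = 0.48669 m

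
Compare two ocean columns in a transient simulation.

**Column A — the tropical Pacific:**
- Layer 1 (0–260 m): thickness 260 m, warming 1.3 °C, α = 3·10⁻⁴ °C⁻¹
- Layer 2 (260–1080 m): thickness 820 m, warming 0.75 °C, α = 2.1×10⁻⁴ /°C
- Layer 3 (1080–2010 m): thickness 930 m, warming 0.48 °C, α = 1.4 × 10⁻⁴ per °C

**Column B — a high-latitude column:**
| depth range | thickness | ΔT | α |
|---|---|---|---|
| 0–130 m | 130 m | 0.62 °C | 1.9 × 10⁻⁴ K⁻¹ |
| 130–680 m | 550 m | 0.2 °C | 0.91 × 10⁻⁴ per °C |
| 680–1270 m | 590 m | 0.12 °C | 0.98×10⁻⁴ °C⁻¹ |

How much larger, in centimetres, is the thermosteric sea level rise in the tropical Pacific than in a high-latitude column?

A 260 × 1.3 × 3×10⁻⁴ = 0.10140 m
A 260–1080 m: 2.1×10⁻⁴ × 0.75 × 820 = 0.12915 m
A 1080–2010 m: 930 × 0.48 × 1.4×10⁻⁴ = 0.062496 m
A total: 0.293046 m
B 0–130 m: 1.9×10⁻⁴ × 0.62 × 130 = 0.015314 m
B 130–680 m: 0.2 × 0.91×10⁻⁴ × 550 = 0.01001 m
B Layer 3: 590 × 0.98×10⁻⁴ × 0.12 = 0.0069384 m
B total: 0.0322624 m
Difference: 0.293046 − 0.0322624 = 0.2607836 m

Δh_A − Δh_B ≈ 26 cm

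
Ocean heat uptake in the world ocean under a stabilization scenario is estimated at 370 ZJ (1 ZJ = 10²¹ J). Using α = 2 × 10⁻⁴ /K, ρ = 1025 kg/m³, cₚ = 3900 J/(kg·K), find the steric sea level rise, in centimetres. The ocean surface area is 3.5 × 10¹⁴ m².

Per unit area: Q = 370×10²¹ / (3.5×10¹⁴) ≈ 1.057×10⁹ J/m²
Δh = αQ/(ρcₚ) = 2×10⁻⁴ × 1.057×10⁹ / (1025 × 3900) ≈ 0.052883 m

about 5.29 cm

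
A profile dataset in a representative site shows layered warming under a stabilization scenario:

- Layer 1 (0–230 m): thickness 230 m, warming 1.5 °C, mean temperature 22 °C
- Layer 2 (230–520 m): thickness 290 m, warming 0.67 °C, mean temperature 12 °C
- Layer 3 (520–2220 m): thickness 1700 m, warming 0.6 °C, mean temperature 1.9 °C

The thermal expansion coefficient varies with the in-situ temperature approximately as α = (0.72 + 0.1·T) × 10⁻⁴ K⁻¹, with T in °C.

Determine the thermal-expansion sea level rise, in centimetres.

Layer 1: α = (0.72 + 0.1×22)×10⁻⁴ = 2.92×10⁻⁴ K⁻¹
Layer 2: α = (0.72 + 0.1×12)×10⁻⁴ = 1.92×10⁻⁴ K⁻¹
Layer 3: α = (0.72 + 0.1×1.9)×10⁻⁴ = 0.91×10⁻⁴ K⁻¹
Layer 1: 230 × 1.5 × 2.92×10⁻⁴ = 0.10074 m
230–520 m: 0.67 × 290 × 1.92×10⁻⁴ = 0.0373056 m
Layer 3: 0.91×10⁻⁴ × 0.6 × 1700 = 0.09282 m
Δh = 0.10074 + 0.0373056 + 0.09282 = 0.2308656 m

about 23 cm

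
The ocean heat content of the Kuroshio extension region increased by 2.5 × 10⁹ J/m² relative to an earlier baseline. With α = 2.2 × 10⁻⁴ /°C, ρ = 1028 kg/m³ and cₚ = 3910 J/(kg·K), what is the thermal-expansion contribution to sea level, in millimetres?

137 mm

Δh = αQ/(ρcₚ) = 2.2×10⁻⁴ × 2.5×10⁹ / (1028 × 3910) ≈ 0.13683 m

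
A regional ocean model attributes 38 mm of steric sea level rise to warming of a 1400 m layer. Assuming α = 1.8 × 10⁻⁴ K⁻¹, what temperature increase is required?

0.15 K

ΔT = Δh/(αH) = 0.038 / (1.8×10⁻⁴ × 1400) ≈ 0.1508 K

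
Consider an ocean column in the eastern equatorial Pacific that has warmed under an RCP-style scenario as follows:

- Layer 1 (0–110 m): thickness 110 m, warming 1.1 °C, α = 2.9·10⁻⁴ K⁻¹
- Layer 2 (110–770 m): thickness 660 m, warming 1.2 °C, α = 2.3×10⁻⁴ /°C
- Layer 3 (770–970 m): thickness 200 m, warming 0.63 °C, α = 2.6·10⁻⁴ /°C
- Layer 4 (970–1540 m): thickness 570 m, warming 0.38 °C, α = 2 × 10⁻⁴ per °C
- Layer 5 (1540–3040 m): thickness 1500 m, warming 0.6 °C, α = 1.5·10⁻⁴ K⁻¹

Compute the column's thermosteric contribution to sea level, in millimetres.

2.9×10⁻⁴ × 110 × 1.1 = 0.03509 m
660 × 2.3×10⁻⁴ × 1.2 = 0.18216 m
2.6×10⁻⁴ × 200 × 0.63 = 0.03276 m
970–1540 m: 570 × 2×10⁻⁴ × 0.38 = 0.04332 m
0.6 × 1.5×10⁻⁴ × 1500 = 0.13500 m
Δh = 0.03509 + 0.18216 + 0.03276 + 0.04332 + 0.13500 = 0.42833 m

430 mm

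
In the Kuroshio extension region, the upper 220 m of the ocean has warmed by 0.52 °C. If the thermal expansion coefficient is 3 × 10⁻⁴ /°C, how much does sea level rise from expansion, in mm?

Δh = αΔT·H = 3×10⁻⁴ × 0.52 × 220 = 0.03432 m

Δh = 34.3 mm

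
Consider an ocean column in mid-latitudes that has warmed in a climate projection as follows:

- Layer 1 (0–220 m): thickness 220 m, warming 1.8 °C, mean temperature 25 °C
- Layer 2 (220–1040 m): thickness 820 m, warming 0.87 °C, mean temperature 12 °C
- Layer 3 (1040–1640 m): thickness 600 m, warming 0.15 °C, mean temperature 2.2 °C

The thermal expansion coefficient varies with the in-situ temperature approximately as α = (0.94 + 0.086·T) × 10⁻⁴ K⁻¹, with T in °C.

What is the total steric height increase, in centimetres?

Layer 1: α = (0.94 + 0.086×25)×10⁻⁴ = 3.09×10⁻⁴ K⁻¹
Layer 2: α = (0.94 + 0.086×12)×10⁻⁴ = 1.972×10⁻⁴ K⁻¹
Layer 3: α = (0.94 + 0.086×2.2)×10⁻⁴ = 1.1292×10⁻⁴ K⁻¹
1.8 × 220 × 3.09×10⁻⁴ = 0.122364 m
220–1040 m: 1.972×10⁻⁴ × 0.87 × 820 = 0.14068248 m
Layer 3: 0.15 × 1.1292×10⁻⁴ × 600 = 0.0101628 m
Δh = 0.122364 + 0.14068248 + 0.0101628 = 0.27320928 m ≈ 27.3 cm

Δh ≈ 27.3 cm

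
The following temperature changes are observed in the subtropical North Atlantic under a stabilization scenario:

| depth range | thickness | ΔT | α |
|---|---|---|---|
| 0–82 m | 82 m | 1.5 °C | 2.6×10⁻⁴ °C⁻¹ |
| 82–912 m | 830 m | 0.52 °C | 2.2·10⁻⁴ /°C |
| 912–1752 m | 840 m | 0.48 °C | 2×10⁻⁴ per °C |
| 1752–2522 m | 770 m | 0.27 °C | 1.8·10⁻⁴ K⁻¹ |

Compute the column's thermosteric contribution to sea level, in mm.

Layer 1: 1.5 × 82 × 2.6×10⁻⁴ = 0.03198 m
82–912 m: 0.52 × 2.2×10⁻⁴ × 830 = 0.094952 m
0.48 × 2×10⁻⁴ × 840 = 0.08064 m
1752–2522 m: 770 × 0.27 × 1.8×10⁻⁴ = 0.037422 m
Δh = 0.03198 + 0.094952 + 0.08064 + 0.037422 = 0.244994 m

Δh ≈ 245 mm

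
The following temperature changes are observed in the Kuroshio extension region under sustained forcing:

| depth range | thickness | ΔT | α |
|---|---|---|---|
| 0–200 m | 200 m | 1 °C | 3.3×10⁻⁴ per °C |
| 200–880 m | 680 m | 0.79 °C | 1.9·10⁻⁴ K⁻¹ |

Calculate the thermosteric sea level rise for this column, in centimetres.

Δh = 16.8 cm

Layer 1: 3.3×10⁻⁴ × 1 × 200 = 0.06600 m
200–880 m: 680 × 0.79 × 1.9×10⁻⁴ = 0.102068 m
Δh = 0.06600 + 0.102068 = 0.168068 m ≈ 16.8 cm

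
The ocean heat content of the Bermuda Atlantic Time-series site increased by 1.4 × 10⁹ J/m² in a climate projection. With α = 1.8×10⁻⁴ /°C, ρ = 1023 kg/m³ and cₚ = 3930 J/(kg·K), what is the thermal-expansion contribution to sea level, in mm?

Δh = αQ/(ρcₚ) = 1.8×10⁻⁴ × 1.4×10⁹ / (1023 × 3930) ≈ 0.06268 m

Δh ≈ 63 mm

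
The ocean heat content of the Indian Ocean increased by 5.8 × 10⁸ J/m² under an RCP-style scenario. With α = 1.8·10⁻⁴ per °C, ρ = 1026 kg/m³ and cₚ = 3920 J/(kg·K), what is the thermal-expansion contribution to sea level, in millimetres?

Δh = αQ/(ρcₚ) = 1.8×10⁻⁴ × 5.8×10⁸ / (1026 × 3920) ≈ 0.025958 m

about 26 mm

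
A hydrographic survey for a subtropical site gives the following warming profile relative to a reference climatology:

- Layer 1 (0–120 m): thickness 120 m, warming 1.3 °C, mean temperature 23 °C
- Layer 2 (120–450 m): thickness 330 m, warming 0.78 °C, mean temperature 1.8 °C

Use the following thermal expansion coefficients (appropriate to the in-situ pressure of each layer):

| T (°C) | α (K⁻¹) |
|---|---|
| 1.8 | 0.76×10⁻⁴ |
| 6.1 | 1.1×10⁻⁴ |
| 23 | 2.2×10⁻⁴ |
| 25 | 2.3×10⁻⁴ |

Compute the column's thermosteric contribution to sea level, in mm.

54 mm of thermosteric rise

Layer 1 at 23 °C → α = 2.2×10⁻⁴ K⁻¹
Layer 2 at 1.8 °C → α = 0.76×10⁻⁴ K⁻¹
0–120 m: 120 × 1.3 × 2.2×10⁻⁴ = 0.03432 m
120–450 m: 330 × 0.76×10⁻⁴ × 0.78 = 0.0195624 m
Δh = 0.03432 + 0.0195624 = 0.0538824 m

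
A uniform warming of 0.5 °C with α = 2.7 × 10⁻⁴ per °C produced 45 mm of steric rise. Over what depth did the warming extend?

333 m

H = Δh/(αΔT) = 0.045 / (2.7×10⁻⁴ × 0.5) ≈ 333.3 m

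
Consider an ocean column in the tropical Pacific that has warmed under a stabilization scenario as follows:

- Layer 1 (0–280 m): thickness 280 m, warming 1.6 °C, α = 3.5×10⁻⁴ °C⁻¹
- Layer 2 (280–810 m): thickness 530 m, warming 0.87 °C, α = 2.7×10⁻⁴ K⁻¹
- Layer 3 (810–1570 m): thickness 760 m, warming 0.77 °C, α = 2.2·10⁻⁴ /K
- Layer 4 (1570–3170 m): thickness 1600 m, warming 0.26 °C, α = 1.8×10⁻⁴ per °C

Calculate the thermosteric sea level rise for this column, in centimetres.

Δh = 48.5 cm

1.6 × 3.5×10⁻⁴ × 280 = 0.15680 m
Layer 2: 0.87 × 530 × 2.7×10⁻⁴ = 0.124497 m
Layer 3: 760 × 0.77 × 2.2×10⁻⁴ = 0.128744 m
Layer 4: 1.8×10⁻⁴ × 0.26 × 1600 = 0.07488 m
Δh = 0.15680 + 0.124497 + 0.128744 + 0.07488 = 0.484921 m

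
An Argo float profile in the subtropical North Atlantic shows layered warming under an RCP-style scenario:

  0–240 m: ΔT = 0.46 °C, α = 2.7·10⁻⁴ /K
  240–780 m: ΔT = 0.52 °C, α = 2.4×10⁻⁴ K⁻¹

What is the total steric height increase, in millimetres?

Layer 1: 2.7×10⁻⁴ × 0.46 × 240 = 0.029808 m
0.52 × 2.4×10⁻⁴ × 540 = 0.067392 m
Δh = 0.029808 + 0.067392 = 0.09720 m

about 97 mm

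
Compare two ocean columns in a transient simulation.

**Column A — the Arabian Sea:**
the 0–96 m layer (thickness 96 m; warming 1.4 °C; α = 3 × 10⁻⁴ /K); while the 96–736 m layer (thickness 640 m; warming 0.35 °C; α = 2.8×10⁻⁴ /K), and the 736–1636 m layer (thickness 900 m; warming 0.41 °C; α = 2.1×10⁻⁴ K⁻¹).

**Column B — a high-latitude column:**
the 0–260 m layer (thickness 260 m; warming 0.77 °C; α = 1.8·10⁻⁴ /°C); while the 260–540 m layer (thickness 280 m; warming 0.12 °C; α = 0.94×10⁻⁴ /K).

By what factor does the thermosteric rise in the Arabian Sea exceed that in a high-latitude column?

A 3×10⁻⁴ × 96 × 1.4 = 0.04032 m
A 96–736 m: 0.35 × 640 × 2.8×10⁻⁴ = 0.06272 m
A Layer 3: 2.1×10⁻⁴ × 0.41 × 900 = 0.07749 m
A total: 0.18053 m
B Layer 1: 1.8×10⁻⁴ × 260 × 0.77 = 0.036036 m
B 280 × 0.94×10⁻⁴ × 0.12 = 0.0031584 m
B total: 0.0391944 m
Ratio: 0.18053 / 0.0391944 ≈ 4.606

≈ 4.61×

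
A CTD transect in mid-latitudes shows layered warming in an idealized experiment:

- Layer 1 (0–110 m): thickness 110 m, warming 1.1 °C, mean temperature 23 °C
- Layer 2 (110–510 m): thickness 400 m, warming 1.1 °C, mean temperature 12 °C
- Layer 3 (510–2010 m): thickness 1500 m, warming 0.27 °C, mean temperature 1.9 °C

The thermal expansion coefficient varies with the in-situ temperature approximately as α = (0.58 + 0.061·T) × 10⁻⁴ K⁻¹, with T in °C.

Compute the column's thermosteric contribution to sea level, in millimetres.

Layer 1: α = (0.58 + 0.061×23)×10⁻⁴ = 1.983×10⁻⁴ K⁻¹
Layer 2: α = (0.58 + 0.061×12)×10⁻⁴ = 1.312×10⁻⁴ K⁻¹
Layer 3: α = (0.58 + 0.061×1.9)×10⁻⁴ = 0.6959×10⁻⁴ K⁻¹
Layer 1: 1.1 × 1.983×10⁻⁴ × 110 = 0.0239943 m
1.312×10⁻⁴ × 400 × 1.1 = 0.057728 m
1500 × 0.6959×10⁻⁴ × 0.27 = 0.02818395 m
Δh = 0.0239943 + 0.057728 + 0.02818395 = 0.10990625 m

110 mm of thermosteric rise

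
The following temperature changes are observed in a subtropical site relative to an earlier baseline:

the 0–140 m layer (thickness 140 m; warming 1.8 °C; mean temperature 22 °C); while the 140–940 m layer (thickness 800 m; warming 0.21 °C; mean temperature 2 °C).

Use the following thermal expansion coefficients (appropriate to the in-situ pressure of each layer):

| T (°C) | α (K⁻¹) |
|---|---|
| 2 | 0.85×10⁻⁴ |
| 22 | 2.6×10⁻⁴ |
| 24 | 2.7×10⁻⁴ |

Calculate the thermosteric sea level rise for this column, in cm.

Δh ≈ 7.98 cm

Layer 1 at 22 °C → α = 2.6×10⁻⁴ K⁻¹
Layer 2 at 2 °C → α = 0.85×10⁻⁴ K⁻¹
2.6×10⁻⁴ × 140 × 1.8 = 0.06552 m
140–940 m: 800 × 0.85×10⁻⁴ × 0.21 = 0.01428 m
Δh = 0.06552 + 0.01428 = 0.07980 m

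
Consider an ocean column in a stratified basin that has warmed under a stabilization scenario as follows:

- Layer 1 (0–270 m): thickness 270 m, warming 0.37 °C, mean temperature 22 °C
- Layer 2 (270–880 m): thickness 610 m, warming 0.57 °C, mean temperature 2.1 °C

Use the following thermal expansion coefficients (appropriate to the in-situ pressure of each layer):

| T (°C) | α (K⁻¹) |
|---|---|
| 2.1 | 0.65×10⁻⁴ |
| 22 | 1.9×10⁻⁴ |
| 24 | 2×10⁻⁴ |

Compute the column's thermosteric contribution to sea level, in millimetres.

Layer 1 at 22 °C → α = 1.9×10⁻⁴ K⁻¹
Layer 2 at 2.1 °C → α = 0.65×10⁻⁴ K⁻¹
0–270 m: 270 × 1.9×10⁻⁴ × 0.37 = 0.018981 m
Layer 2: 0.57 × 0.65×10⁻⁴ × 610 = 0.0226005 m
Δh = 0.018981 + 0.0226005 = 0.0415815 m ≈ 41.6 mm

about 41.6 mm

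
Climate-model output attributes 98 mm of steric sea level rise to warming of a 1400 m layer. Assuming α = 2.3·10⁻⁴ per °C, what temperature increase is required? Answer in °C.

ΔT = Δh/(αH) = 0.098 / (2.3×10⁻⁴ × 1400) ≈ 0.3043 °C

about 0.304 °C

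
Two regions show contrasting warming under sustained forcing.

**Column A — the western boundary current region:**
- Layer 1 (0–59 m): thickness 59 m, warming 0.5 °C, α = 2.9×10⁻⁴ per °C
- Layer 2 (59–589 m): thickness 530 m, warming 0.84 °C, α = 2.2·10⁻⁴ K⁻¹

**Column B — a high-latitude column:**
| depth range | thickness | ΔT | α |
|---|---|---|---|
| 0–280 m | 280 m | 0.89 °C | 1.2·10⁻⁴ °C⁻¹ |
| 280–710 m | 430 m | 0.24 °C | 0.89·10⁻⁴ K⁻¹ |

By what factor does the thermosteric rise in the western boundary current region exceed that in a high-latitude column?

2.7

A 2.9×10⁻⁴ × 59 × 0.5 = 0.008555 m
A 59–589 m: 530 × 0.84 × 2.2×10⁻⁴ = 0.097944 m
A total: 0.106499 m
B Layer 1: 1.2×10⁻⁴ × 280 × 0.89 = 0.029904 m
B 280–710 m: 430 × 0.89×10⁻⁴ × 0.24 = 0.0091848 m
B total: 0.0390888 m
Ratio: 0.106499 / 0.0390888 ≈ 2.725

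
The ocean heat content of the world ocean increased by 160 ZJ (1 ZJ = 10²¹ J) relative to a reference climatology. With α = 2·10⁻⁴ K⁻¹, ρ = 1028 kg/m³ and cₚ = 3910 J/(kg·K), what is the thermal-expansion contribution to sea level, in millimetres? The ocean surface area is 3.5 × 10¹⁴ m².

Per unit area: Q = 160×10²¹ / (3.5×10¹⁴) ≈ 4.571×10⁸ J/m²
Δh = αQ/(ρcₚ) = 2×10⁻⁴ × 4.571×10⁸ / (1028 × 3910) ≈ 0.022744 m

23 mm of thermosteric rise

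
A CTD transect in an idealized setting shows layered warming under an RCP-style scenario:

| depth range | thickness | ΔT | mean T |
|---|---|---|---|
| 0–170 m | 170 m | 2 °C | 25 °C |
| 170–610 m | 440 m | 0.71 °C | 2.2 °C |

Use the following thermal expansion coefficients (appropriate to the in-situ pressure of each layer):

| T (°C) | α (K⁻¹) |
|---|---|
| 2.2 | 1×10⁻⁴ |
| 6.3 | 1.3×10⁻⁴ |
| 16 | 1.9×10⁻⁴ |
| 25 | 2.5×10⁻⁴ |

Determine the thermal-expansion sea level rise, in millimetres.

Layer 1 at 25 °C → α = 2.5×10⁻⁴ K⁻¹
Layer 2 at 2.2 °C → α = 1×10⁻⁴ K⁻¹
Layer 1: 2 × 170 × 2.5×10⁻⁴ = 0.08500 m
0.71 × 1×10⁻⁴ × 440 = 0.03124 m
Δh = 0.08500 + 0.03124 = 0.11624 m

120 mm of thermosteric rise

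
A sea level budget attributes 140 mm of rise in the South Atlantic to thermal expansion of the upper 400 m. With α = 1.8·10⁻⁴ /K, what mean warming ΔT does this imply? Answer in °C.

about 1.94 °C

ΔT = Δh/(αH) = 0.14 / (1.8×10⁻⁴ × 400) ≈ 1.944 °C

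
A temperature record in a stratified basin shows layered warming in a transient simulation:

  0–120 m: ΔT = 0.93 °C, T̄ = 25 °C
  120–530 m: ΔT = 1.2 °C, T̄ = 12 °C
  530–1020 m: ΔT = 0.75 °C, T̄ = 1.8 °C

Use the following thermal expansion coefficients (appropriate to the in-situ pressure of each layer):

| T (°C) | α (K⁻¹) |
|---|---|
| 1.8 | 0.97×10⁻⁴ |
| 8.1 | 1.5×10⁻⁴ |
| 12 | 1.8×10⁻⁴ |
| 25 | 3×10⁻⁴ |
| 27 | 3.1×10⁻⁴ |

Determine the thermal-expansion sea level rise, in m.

Δh ≈ 0.158 m

Layer 1 at 25 °C → α = 3×10⁻⁴ K⁻¹
Layer 2 at 12 °C → α = 1.8×10⁻⁴ K⁻¹
Layer 3 at 1.8 °C → α = 0.97×10⁻⁴ K⁻¹
0–120 m: 120 × 0.93 × 3×10⁻⁴ = 0.03348 m
1.2 × 410 × 1.8×10⁻⁴ = 0.08856 m
530–1020 m: 0.75 × 490 × 0.97×10⁻⁴ = 0.0356475 m
Δh = 0.03348 + 0.08856 + 0.0356475 = 0.1576875 m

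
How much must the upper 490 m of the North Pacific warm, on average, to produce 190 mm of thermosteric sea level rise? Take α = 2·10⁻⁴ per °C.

ΔT ≈ 1.94 K

ΔT = Δh/(αH) = 0.19 / (2×10⁻⁴ × 490) ≈ 1.939 K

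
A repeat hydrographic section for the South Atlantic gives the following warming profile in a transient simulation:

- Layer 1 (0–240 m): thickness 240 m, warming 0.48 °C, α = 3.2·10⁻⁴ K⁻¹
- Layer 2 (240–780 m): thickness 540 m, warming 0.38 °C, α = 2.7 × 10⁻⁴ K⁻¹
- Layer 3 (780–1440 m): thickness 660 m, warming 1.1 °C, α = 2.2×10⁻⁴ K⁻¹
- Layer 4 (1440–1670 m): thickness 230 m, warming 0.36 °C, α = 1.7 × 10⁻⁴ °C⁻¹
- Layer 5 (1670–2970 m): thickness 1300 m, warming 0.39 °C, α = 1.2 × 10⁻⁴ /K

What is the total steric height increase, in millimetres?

Layer 1: 0.48 × 3.2×10⁻⁴ × 240 = 0.036864 m
240–780 m: 540 × 0.38 × 2.7×10⁻⁴ = 0.055404 m
Layer 3: 660 × 1.1 × 2.2×10⁻⁴ = 0.15972 m
Layer 4: 1.7×10⁻⁴ × 230 × 0.36 = 0.014076 m
Layer 5: 1.2×10⁻⁴ × 0.39 × 1300 = 0.06084 m
Δh = 0.036864 + 0.055404 + 0.15972 + 0.014076 + 0.06084 = 0.326904 m

about 330 mm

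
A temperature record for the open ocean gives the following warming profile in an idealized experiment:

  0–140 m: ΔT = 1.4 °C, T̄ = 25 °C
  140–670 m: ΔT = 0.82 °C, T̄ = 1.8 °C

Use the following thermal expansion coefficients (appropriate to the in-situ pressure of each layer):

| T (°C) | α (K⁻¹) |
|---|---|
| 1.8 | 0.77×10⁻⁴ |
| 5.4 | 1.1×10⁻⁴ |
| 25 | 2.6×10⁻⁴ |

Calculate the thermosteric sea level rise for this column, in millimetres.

84 mm of thermosteric rise

Layer 1 at 25 °C → α = 2.6×10⁻⁴ K⁻¹
Layer 2 at 1.8 °C → α = 0.77×10⁻⁴ K⁻¹
0–140 m: 2.6×10⁻⁴ × 140 × 1.4 = 0.05096 m
0.77×10⁻⁴ × 0.82 × 530 = 0.0334642 m
Δh = 0.05096 + 0.0334642 = 0.0844242 m ≈ 84 mm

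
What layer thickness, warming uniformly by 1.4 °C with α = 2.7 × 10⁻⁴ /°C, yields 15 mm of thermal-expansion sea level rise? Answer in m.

H = Δh/(αΔT) = 0.015 / (2.7×10⁻⁴ × 1.4) ≈ 39.68 m

H ≈ 39.7 m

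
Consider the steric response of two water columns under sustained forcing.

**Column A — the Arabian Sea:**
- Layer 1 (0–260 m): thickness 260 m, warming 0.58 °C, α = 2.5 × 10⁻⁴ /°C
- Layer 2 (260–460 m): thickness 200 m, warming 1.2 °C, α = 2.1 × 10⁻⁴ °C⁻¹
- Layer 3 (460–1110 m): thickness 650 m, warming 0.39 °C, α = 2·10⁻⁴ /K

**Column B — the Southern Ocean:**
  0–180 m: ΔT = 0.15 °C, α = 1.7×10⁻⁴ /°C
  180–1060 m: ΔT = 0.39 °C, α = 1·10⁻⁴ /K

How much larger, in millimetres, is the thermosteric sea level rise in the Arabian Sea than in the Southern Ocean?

A 2.5×10⁻⁴ × 0.58 × 260 = 0.03770 m
A 260–460 m: 2.1×10⁻⁴ × 1.2 × 200 = 0.05040 m
A 2×10⁻⁴ × 0.39 × 650 = 0.05070 m
A total: 0.13880 m
B 0–180 m: 0.15 × 1.7×10⁻⁴ × 180 = 0.00459 m
B 1×10⁻⁴ × 0.39 × 880 = 0.03432 m
B total: 0.03891 m
Difference: 0.13880 − 0.03891 = 0.09989 m

99.9 mm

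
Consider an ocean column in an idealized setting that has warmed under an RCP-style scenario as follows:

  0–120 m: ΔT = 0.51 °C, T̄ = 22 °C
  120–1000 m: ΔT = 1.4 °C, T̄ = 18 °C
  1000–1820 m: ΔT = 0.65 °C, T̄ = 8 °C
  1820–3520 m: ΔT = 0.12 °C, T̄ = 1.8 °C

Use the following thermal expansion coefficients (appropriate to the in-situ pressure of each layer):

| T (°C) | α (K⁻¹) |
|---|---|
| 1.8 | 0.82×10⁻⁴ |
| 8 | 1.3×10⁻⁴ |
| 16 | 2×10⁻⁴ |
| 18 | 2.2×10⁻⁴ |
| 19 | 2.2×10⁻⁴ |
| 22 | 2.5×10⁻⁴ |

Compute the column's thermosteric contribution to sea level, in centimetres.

37.2 cm

Layer 1 at 22 °C → α = 2.5×10⁻⁴ K⁻¹
Layer 2 at 18 °C → α = 2.2×10⁻⁴ K⁻¹
Layer 3 at 8 °C → α = 1.3×10⁻⁴ K⁻¹
Layer 4 at 1.8 °C → α = 0.82×10⁻⁴ K⁻¹
Layer 1: 0.51 × 2.5×10⁻⁴ × 120 = 0.01530 m
Layer 2: 880 × 2.2×10⁻⁴ × 1.4 = 0.27104 m
0.65 × 1.3×10⁻⁴ × 820 = 0.06929 m
Layer 4: 1700 × 0.82×10⁻⁴ × 0.12 = 0.016728 m
Δh = 0.01530 + 0.27104 + 0.06929 + 0.016728 = 0.372358 m ≈ 37.2 cm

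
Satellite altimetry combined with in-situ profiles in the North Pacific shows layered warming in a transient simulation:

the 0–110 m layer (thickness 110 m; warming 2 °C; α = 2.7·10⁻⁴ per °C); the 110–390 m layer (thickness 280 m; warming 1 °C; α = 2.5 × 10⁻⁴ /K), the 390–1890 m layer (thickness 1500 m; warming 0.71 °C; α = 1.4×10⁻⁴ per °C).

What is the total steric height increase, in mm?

2.7×10⁻⁴ × 2 × 110 = 0.05940 m
110–390 m: 280 × 2.5×10⁻⁴ × 1 = 0.07000 m
Layer 3: 0.71 × 1.4×10⁻⁴ × 1500 = 0.14910 m
Δh = 0.05940 + 0.07000 + 0.14910 = 0.27850 m ≈ 279 mm

279 mm of thermosteric rise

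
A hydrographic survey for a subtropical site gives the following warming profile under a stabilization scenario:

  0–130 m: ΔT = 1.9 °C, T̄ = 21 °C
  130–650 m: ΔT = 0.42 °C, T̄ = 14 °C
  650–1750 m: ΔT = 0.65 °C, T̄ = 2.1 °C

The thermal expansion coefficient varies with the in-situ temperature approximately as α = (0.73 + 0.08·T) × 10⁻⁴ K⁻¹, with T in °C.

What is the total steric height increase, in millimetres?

Layer 1: α = (0.73 + 0.08×21)×10⁻⁴ = 2.41×10⁻⁴ K⁻¹
Layer 2: α = (0.73 + 0.08×14)×10⁻⁴ = 1.85×10⁻⁴ K⁻¹
Layer 3: α = (0.73 + 0.08×2.1)×10⁻⁴ = 0.898×10⁻⁴ K⁻¹
Layer 1: 1.9 × 2.41×10⁻⁴ × 130 = 0.059527 m
Layer 2: 520 × 1.85×10⁻⁴ × 0.42 = 0.040404 m
0.65 × 0.898×10⁻⁴ × 1100 = 0.064207 m
Δh = 0.059527 + 0.040404 + 0.064207 = 0.164138 m

164 mm of thermosteric rise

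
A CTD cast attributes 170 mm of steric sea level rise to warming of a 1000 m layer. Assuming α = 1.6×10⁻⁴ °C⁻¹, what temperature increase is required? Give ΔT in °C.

ΔT = Δh/(αH) = 0.17 / (1.6×10⁻⁴ × 1000) ≈ 1.063 °C

1.06 °C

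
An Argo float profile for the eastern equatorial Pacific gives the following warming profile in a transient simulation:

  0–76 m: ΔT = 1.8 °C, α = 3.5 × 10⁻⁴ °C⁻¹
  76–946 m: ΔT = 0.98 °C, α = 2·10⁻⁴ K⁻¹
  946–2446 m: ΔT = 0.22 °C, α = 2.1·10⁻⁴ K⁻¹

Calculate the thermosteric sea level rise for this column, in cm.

0–76 m: 76 × 1.8 × 3.5×10⁻⁴ = 0.04788 m
76–946 m: 2×10⁻⁴ × 0.98 × 870 = 0.17052 m
946–2446 m: 1500 × 2.1×10⁻⁴ × 0.22 = 0.06930 m
Δh = 0.04788 + 0.17052 + 0.06930 = 0.28770 m

Δh ≈ 28.8 cm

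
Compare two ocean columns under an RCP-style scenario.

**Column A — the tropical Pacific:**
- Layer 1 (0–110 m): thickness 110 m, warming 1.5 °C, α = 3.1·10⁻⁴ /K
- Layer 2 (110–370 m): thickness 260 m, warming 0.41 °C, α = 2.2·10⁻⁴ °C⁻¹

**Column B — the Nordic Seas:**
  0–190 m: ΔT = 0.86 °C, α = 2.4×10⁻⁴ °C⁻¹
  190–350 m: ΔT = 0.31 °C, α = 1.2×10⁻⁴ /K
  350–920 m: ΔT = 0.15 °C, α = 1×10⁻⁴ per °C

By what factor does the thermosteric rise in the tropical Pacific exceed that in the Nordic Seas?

1.4

A 1.5 × 110 × 3.1×10⁻⁴ = 0.05115 m
A Layer 2: 0.41 × 2.2×10⁻⁴ × 260 = 0.023452 m
A total: 0.074602 m
B 190 × 0.86 × 2.4×10⁻⁴ = 0.039216 m
B Layer 2: 0.31 × 160 × 1.2×10⁻⁴ = 0.005952 m
B Layer 3: 0.15 × 1×10⁻⁴ × 570 = 0.00855 m
B total: 0.053718 m
Ratio: 0.074602 / 0.053718 ≈ 1.389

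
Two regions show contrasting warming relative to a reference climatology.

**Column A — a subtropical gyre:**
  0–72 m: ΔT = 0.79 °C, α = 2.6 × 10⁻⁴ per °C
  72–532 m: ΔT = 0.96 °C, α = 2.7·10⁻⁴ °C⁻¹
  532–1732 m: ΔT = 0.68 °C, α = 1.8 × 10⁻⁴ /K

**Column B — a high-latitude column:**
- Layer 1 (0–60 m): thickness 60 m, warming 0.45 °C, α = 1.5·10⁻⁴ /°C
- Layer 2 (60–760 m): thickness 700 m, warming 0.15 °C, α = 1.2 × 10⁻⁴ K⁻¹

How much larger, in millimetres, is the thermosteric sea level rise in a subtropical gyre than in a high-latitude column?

260 mm

A 72 × 0.79 × 2.6×10⁻⁴ = 0.0147888 m
A 72–532 m: 460 × 2.7×10⁻⁴ × 0.96 = 0.119232 m
A Layer 3: 1200 × 1.8×10⁻⁴ × 0.68 = 0.14688 m
A total: 0.2809008 m
B 0–60 m: 0.45 × 60 × 1.5×10⁻⁴ = 0.00405 m
B 0.15 × 1.2×10⁻⁴ × 700 = 0.01260 m
B total: 0.01665 m
Difference: 0.2809008 − 0.01665 = 0.2642508 m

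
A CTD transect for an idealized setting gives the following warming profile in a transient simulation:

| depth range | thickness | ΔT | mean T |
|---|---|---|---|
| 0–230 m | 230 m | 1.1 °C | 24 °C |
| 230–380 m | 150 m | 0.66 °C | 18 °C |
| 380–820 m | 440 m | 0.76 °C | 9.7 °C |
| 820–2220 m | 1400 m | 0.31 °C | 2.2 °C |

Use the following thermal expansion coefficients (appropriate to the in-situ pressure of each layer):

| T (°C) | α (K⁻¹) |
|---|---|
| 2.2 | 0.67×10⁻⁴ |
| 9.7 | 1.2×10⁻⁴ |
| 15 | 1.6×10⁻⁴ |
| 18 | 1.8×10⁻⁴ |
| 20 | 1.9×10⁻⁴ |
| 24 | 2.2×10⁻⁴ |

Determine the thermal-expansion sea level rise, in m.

Layer 1 at 24 °C → α = 2.2×10⁻⁴ K⁻¹
Layer 2 at 18 °C → α = 1.8×10⁻⁴ K⁻¹
Layer 3 at 9.7 °C → α = 1.2×10⁻⁴ K⁻¹
Layer 4 at 2.2 °C → α = 0.67×10⁻⁴ K⁻¹
2.2×10⁻⁴ × 1.1 × 230 = 0.05566 m
Layer 2: 1.8×10⁻⁴ × 150 × 0.66 = 0.01782 m
1.2×10⁻⁴ × 440 × 0.76 = 0.040128 m
0.67×10⁻⁴ × 0.31 × 1400 = 0.029078 m
Δh = 0.05566 + 0.01782 + 0.040128 + 0.029078 = 0.142686 m

Δh = 0.143 m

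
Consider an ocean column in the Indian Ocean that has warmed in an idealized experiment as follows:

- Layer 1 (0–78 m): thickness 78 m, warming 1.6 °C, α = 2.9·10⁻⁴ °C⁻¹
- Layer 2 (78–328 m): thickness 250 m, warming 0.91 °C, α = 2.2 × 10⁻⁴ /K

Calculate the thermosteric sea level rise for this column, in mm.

0–78 m: 2.9×10⁻⁴ × 1.6 × 78 = 0.036192 m
Layer 2: 2.2×10⁻⁴ × 250 × 0.91 = 0.05005 m
Δh = 0.036192 + 0.05005 = 0.086242 m

Δh ≈ 86.2 mm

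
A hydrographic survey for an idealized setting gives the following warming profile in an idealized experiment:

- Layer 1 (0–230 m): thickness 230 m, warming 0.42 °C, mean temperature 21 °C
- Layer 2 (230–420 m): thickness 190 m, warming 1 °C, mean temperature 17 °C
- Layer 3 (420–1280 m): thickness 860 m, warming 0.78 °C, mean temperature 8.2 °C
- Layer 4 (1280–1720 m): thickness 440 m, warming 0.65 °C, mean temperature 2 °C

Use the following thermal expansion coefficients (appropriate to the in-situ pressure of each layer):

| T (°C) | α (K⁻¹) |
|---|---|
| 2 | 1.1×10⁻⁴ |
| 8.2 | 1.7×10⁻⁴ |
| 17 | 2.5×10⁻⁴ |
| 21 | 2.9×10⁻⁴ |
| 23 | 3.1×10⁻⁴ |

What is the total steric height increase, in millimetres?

221 mm

Layer 1 at 21 °C → α = 2.9×10⁻⁴ K⁻¹
Layer 2 at 17 °C → α = 2.5×10⁻⁴ K⁻¹
Layer 3 at 8.2 °C → α = 1.7×10⁻⁴ K⁻¹
Layer 4 at 2 °C → α = 1.1×10⁻⁴ K⁻¹
2.9×10⁻⁴ × 0.42 × 230 = 0.028014 m
230–420 m: 2.5×10⁻⁴ × 190 × 1 = 0.04750 m
1.7×10⁻⁴ × 860 × 0.78 = 0.114036 m
1280–1720 m: 1.1×10⁻⁴ × 0.65 × 440 = 0.03146 m
Δh = 0.028014 + 0.04750 + 0.114036 + 0.03146 = 0.22101 m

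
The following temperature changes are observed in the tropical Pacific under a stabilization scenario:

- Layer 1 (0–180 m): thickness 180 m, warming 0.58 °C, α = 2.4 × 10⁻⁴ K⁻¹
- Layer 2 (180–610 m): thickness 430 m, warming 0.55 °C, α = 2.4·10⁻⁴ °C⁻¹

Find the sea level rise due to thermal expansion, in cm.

Δh ≈ 8.18 cm

2.4×10⁻⁴ × 0.58 × 180 = 0.025056 m
180–610 m: 430 × 0.55 × 2.4×10⁻⁴ = 0.05676 m
Δh = 0.025056 + 0.05676 = 0.081816 m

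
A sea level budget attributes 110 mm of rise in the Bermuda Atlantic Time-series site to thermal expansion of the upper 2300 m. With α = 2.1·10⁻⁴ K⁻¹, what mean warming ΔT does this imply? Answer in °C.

about 0.228 °C

ΔT = Δh/(αH) = 0.11 / (2.1×10⁻⁴ × 2300) ≈ 0.2277 °C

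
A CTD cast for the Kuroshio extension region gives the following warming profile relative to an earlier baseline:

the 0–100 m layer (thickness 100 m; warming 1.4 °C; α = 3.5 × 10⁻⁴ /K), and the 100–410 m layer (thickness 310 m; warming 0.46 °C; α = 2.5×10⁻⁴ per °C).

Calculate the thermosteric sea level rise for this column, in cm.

Δh ≈ 8.47 cm

0–100 m: 3.5×10⁻⁴ × 100 × 1.4 = 0.04900 m
Layer 2: 310 × 2.5×10⁻⁴ × 0.46 = 0.03565 m
Δh = 0.04900 + 0.03565 = 0.08465 m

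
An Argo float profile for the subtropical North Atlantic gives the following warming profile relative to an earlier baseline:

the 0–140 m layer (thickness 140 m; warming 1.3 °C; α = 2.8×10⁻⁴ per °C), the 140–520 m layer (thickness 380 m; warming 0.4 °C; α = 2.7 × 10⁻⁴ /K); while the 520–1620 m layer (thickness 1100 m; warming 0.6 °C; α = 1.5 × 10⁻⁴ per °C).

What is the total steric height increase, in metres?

0.191 m of thermosteric rise

140 × 1.3 × 2.8×10⁻⁴ = 0.05096 m
140–520 m: 380 × 2.7×10⁻⁴ × 0.4 = 0.04104 m
Layer 3: 0.6 × 1.5×10⁻⁴ × 1100 = 0.09900 m
Δh = 0.05096 + 0.04104 + 0.09900 = 0.19100 m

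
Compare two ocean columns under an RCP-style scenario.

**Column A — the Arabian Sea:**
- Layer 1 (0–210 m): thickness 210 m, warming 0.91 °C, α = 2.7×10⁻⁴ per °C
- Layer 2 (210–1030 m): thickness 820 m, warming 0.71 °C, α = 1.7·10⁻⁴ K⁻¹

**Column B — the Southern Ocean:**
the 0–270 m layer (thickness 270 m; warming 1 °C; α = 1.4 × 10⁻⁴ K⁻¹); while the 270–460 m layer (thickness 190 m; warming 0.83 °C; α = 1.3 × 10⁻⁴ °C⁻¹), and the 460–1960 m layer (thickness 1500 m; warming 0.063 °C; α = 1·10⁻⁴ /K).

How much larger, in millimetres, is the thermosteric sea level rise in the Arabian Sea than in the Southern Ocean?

Δh_A − Δh_B ≈ 83 mm

A 0.91 × 210 × 2.7×10⁻⁴ = 0.051597 m
A Layer 2: 0.71 × 820 × 1.7×10⁻⁴ = 0.098974 m
A total: 0.150571 m
B Layer 1: 270 × 1 × 1.4×10⁻⁴ = 0.03780 m
B 0.83 × 1.3×10⁻⁴ × 190 = 0.020501 m
B 460–1960 m: 0.063 × 1×10⁻⁴ × 1500 = 0.00945 m
B total: 0.067751 m
Difference: 0.150571 − 0.067751 = 0.08282 m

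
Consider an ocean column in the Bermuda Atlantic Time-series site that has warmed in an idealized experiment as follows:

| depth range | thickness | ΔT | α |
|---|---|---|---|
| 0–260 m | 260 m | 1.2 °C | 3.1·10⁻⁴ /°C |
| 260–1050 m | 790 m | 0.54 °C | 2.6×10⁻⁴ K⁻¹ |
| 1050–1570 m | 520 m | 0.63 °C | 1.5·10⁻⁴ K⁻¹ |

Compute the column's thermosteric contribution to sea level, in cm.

3.1×10⁻⁴ × 1.2 × 260 = 0.09672 m
Layer 2: 2.6×10⁻⁴ × 0.54 × 790 = 0.110916 m
1050–1570 m: 0.63 × 520 × 1.5×10⁻⁴ = 0.04914 m
Δh = 0.09672 + 0.110916 + 0.04914 = 0.256776 m

Δh ≈ 26 cm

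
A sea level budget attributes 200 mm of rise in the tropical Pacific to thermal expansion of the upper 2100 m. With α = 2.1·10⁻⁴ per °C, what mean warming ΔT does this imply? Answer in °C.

ΔT = Δh/(αH) = 0.2 / (2.1×10⁻⁴ × 2100) ≈ 0.4535 °C

0.454 °C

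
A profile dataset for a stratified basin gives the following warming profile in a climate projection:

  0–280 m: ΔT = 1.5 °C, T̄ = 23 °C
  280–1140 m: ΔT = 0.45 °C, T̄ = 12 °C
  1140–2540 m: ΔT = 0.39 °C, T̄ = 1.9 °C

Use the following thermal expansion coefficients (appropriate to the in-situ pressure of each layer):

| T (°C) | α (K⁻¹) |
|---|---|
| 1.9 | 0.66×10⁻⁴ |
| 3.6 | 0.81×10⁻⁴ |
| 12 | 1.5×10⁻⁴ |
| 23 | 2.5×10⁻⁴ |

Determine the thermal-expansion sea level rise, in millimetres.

Layer 1 at 23 °C → α = 2.5×10⁻⁴ K⁻¹
Layer 2 at 12 °C → α = 1.5×10⁻⁴ K⁻¹
Layer 3 at 1.9 °C → α = 0.66×10⁻⁴ K⁻¹
1.5 × 280 × 2.5×10⁻⁴ = 0.10500 m
1.5×10⁻⁴ × 0.45 × 860 = 0.05805 m
0.39 × 0.66×10⁻⁴ × 1400 = 0.036036 m
Δh = 0.10500 + 0.05805 + 0.036036 = 0.199086 m

199 mm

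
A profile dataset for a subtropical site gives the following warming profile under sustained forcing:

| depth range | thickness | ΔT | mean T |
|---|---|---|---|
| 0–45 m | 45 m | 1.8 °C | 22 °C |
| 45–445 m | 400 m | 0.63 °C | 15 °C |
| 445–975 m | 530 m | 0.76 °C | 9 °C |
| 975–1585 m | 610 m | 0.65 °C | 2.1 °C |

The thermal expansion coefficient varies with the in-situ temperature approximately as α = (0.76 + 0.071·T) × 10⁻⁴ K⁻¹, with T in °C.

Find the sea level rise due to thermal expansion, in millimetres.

Layer 1: α = (0.76 + 0.071×22)×10⁻⁴ = 2.322×10⁻⁴ K⁻¹
Layer 2: α = (0.76 + 0.071×15)×10⁻⁴ = 1.825×10⁻⁴ K⁻¹
Layer 3: α = (0.76 + 0.071×9)×10⁻⁴ = 1.399×10⁻⁴ K⁻¹
Layer 4: α = (0.76 + 0.071×2.1)×10⁻⁴ = 0.9091×10⁻⁴ K⁻¹
Layer 1: 45 × 2.322×10⁻⁴ × 1.8 = 0.0188082 m
Layer 2: 1.825×10⁻⁴ × 0.63 × 400 = 0.04599 m
0.76 × 1.399×10⁻⁴ × 530 = 0.05635172 m
975–1585 m: 0.9091×10⁻⁴ × 610 × 0.65 = 0.036045815 m
Δh = 0.0188082 + 0.04599 + 0.05635172 + 0.036045815 = 0.157195735 m

Δh ≈ 160 mm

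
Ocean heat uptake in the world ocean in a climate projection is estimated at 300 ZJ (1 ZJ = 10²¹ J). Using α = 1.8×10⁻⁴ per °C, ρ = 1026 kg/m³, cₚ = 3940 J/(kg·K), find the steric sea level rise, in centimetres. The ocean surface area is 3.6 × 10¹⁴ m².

3.71 cm

Per unit area: Q = 300×10²¹ / (3.6×10¹⁴) ≈ 8.333×10⁸ J/m²
Δh = αQ/(ρcₚ) = 1.8×10⁻⁴ × 8.333×10⁸ / (1026 × 3940) ≈ 0.037105 m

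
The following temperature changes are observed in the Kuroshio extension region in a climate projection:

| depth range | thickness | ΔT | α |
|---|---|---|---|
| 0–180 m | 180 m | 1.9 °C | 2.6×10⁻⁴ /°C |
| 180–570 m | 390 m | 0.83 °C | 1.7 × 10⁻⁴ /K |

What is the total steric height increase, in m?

0–180 m: 1.9 × 2.6×10⁻⁴ × 180 = 0.08892 m
180–570 m: 1.7×10⁻⁴ × 0.83 × 390 = 0.055029 m
Δh = 0.08892 + 0.055029 = 0.143949 m

about 0.14 m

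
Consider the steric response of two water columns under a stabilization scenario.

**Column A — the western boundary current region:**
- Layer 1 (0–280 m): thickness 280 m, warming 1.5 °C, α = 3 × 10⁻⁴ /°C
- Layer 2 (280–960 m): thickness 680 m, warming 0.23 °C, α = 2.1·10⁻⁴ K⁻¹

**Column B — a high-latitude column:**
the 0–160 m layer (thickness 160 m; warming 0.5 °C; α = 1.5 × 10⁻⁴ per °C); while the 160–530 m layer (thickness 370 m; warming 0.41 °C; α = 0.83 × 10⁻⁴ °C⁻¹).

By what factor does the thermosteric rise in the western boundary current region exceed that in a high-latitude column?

A 0–280 m: 1.5 × 3×10⁻⁴ × 280 = 0.12600 m
A 0.23 × 680 × 2.1×10⁻⁴ = 0.032844 m
A total: 0.158844 m
B 0.5 × 160 × 1.5×10⁻⁴ = 0.01200 m
B 0.41 × 370 × 0.83×10⁻⁴ = 0.0125911 m
B total: 0.0245911 m
Ratio: 0.158844 / 0.0245911 ≈ 6.459

a factor of 6.46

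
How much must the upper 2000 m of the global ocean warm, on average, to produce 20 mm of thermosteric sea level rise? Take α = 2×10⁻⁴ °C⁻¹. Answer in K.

ΔT = Δh/(αH) = 0.02 / (2×10⁻⁴ × 2000) = 0.05000 K

0.0500 K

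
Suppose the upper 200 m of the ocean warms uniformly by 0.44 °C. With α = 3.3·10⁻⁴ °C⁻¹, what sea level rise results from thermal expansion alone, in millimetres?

29 mm

Δh = αΔT·H = 3.3×10⁻⁴ × 0.44 × 200 = 0.02904 m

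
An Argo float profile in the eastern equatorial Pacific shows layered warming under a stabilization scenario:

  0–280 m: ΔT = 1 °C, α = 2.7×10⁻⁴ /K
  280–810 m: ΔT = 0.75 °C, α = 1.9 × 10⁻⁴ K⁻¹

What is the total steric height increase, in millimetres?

Δh = 151 mm

Layer 1: 2.7×10⁻⁴ × 1 × 280 = 0.07560 m
0.75 × 530 × 1.9×10⁻⁴ = 0.075525 m
Δh = 0.07560 + 0.075525 = 0.151125 m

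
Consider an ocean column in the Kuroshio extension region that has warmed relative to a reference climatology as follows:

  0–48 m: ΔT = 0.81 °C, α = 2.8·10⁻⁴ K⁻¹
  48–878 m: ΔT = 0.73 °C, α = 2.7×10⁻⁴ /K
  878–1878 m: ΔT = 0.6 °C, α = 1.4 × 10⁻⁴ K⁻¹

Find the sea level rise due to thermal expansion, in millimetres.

Layer 1: 0.81 × 48 × 2.8×10⁻⁴ = 0.0108864 m
830 × 0.73 × 2.7×10⁻⁴ = 0.163593 m
878–1878 m: 1000 × 1.4×10⁻⁴ × 0.6 = 0.08400 m
Δh = 0.0108864 + 0.163593 + 0.08400 = 0.2584794 m

Δh ≈ 258 mm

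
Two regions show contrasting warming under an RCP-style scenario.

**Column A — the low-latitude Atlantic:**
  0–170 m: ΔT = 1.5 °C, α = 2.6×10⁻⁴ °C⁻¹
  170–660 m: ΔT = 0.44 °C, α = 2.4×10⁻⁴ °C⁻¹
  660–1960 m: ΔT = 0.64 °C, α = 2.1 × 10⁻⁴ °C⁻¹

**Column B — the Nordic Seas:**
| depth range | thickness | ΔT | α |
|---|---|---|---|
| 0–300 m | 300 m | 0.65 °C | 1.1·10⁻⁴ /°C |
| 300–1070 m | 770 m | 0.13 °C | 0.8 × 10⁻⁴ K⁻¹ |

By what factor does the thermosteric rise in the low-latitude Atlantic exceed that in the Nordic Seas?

a factor of 9.94

A Layer 1: 1.5 × 170 × 2.6×10⁻⁴ = 0.06630 m
A 170–660 m: 0.44 × 490 × 2.4×10⁻⁴ = 0.051744 m
A 660–1960 m: 2.1×10⁻⁴ × 0.64 × 1300 = 0.17472 m
A total: 0.292764 m
B Layer 1: 1.1×10⁻⁴ × 0.65 × 300 = 0.02145 m
B 300–1070 m: 770 × 0.8×10⁻⁴ × 0.13 = 0.008008 m
B total: 0.029458 m
Ratio: 0.292764 / 0.029458 ≈ 9.938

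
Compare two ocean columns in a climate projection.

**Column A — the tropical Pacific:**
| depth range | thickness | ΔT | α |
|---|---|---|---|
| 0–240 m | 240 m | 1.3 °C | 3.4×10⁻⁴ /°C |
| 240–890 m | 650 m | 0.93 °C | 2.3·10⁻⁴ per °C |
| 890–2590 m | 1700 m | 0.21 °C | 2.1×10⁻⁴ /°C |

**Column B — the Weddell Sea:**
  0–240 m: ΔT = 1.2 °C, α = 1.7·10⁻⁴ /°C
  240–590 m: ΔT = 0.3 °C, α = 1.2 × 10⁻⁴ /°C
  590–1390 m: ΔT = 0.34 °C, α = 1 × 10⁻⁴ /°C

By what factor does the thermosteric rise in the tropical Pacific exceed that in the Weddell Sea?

A 3.4×10⁻⁴ × 1.3 × 240 = 0.10608 m
A 650 × 0.93 × 2.3×10⁻⁴ = 0.139035 m
A 0.21 × 2.1×10⁻⁴ × 1700 = 0.07497 m
A total: 0.320085 m
B 1.2 × 1.7×10⁻⁴ × 240 = 0.04896 m
B 240–590 m: 1.2×10⁻⁴ × 350 × 0.3 = 0.01260 m
B 590–1390 m: 0.34 × 1×10⁻⁴ × 800 = 0.02720 m
B total: 0.08876 m
Ratio: 0.320085 / 0.08876 ≈ 3.606

≈ 3.6×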